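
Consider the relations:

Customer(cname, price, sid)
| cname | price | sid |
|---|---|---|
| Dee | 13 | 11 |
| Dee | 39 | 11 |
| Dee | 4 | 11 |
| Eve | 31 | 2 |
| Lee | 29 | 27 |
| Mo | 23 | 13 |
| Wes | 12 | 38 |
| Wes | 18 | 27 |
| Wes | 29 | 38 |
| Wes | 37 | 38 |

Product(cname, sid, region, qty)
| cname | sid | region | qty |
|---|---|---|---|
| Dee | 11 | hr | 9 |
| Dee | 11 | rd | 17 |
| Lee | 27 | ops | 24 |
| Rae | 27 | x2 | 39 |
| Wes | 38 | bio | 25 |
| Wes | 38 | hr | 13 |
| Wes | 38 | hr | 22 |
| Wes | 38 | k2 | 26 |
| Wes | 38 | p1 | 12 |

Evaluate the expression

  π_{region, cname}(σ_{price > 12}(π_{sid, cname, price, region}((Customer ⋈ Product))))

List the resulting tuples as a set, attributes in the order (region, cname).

Joining Customer and Product on cname, sid yields {(Dee, 13, 11, hr, 9), (Dee, 13, 11, rd, 17), (Dee, 39, 11, hr, 9), (Dee, 39, 11, rd, 17), (Dee, 4, 11, hr, 9), (Dee, 4, 11, rd, 17), (Lee, 29, 27, ops, 24), (Wes, 12, 38, bio, 25), (Wes, 12, 38, hr, 13), (Wes, 12, 38, hr, 22), (Wes, 12, 38, k2, 26), (Wes, 12, 38, p1, 12), (Wes, 29, 38, bio, 25), (Wes, 29, 38, hr, 13), (Wes, 29, 38, hr, 22), (Wes, 29, 38, k2, 26), (Wes, 29, 38, p1, 12), (Wes, 37, 38, bio, 25), (Wes, 37, 38, hr, 13), (Wes, 37, 38, hr, 22), (Wes, 37, 38, k2, 26), (Wes, 37, 38, p1, 12)}.
Projecting to sid, cname, price, region (3 duplicate(s) eliminated): {(11, Dee, 13, hr), (11, Dee, 13, rd), (11, Dee, 39, hr), (11, Dee, 39, rd), (11, Dee, 4, hr), (11, Dee, 4, rd), (27, Lee, 29, ops), (38, Wes, 12, bio), (38, Wes, 12, hr), (38, Wes, 12, k2), (38, Wes, 12, p1), (38, Wes, 29, bio), (38, Wes, 29, hr), (38, Wes, 29, k2), (38, Wes, 29, p1), (38, Wes, 37, bio), (38, Wes, 37, hr), (38, Wes, 37, k2), (38, Wes, 37, p1)}
Apply σ_{price > 12}; surviving tuples: {(11, Dee, 13, hr), (11, Dee, 13, rd), (11, Dee, 39, hr), (11, Dee, 39, rd), (27, Lee, 29, ops), (38, Wes, 29, bio), (38, Wes, 29, hr), (38, Wes, 29, k2), (38, Wes, 29, p1), (38, Wes, 37, bio), (38, Wes, 37, hr), (38, Wes, 37, k2), (38, Wes, 37, p1)}
Projecting to region, cname (6 duplicate(s) eliminated): {(bio, Wes), (hr, Dee), (hr, Wes), (k2, Wes), (ops, Lee), (p1, Wes), (rd, Dee)}

{(bio, Wes), (hr, Dee), (hr, Wes), (k2, Wes), (ops, Lee), (p1, Wes), (rd, Dee)}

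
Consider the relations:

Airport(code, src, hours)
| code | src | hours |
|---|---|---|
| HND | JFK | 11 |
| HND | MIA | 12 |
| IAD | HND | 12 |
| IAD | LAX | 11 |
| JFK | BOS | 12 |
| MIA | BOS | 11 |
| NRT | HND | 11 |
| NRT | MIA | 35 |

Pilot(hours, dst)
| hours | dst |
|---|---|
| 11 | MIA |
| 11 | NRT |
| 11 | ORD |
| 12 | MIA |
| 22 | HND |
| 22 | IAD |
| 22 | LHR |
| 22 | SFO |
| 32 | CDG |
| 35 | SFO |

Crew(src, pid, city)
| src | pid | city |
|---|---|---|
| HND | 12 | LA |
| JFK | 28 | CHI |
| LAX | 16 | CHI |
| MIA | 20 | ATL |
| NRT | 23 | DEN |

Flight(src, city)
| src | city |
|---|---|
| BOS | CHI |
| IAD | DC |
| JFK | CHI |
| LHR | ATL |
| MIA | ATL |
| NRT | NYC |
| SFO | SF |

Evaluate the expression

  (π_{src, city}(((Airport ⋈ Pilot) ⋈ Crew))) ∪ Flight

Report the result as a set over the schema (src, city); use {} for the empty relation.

Natural join on hours: {(HND, JFK, 11, MIA), (HND, JFK, 11, NRT), (HND, JFK, 11, ORD), (HND, MIA, 12, MIA), (IAD, HND, 12, MIA), (IAD, LAX, 11, MIA), (IAD, LAX, 11, NRT), (IAD, LAX, 11, ORD), (JFK, BOS, 12, MIA), (MIA, BOS, 11, MIA), (MIA, BOS, 11, NRT), (MIA, BOS, 11, ORD), (NRT, HND, 11, MIA), (NRT, HND, 11, NRT), (NRT, HND, 11, ORD), (NRT, MIA, 35, SFO)}
Natural join on src: {(HND, JFK, 11, MIA, 28, CHI), (HND, JFK, 11, NRT, 28, CHI), (HND, JFK, 11, ORD, 28, CHI), (HND, MIA, 12, MIA, 20, ATL), (IAD, HND, 12, MIA, 12, LA), (IAD, LAX, 11, MIA, 16, CHI), (IAD, LAX, 11, NRT, 16, CHI), (IAD, LAX, 11, ORD, 16, CHI), (NRT, HND, 11, MIA, 12, LA), (NRT, HND, 11, NRT, 12, LA), (NRT, HND, 11, ORD, 12, LA), (NRT, MIA, 35, SFO, 20, ATL)}
Projecting to src, city (8 duplicate(s) eliminated): {(HND, LA), (JFK, CHI), (LAX, CHI), (MIA, ATL)}
Union: {(HND, LA), (JFK, CHI), (LAX, CHI), (MIA, ATL)} with {(BOS, CHI), (IAD, DC), (JFK, CHI), (LHR, ATL), (MIA, ATL), (NRT, NYC), (SFO, SF)} → {(BOS, CHI), (HND, LA), (IAD, DC), (JFK, CHI), (LAX, CHI), (LHR, ATL), (MIA, ATL), (NRT, NYC), (SFO, SF)}

{(BOS, CHI), (HND, LA), (IAD, DC), (JFK, CHI), (LAX, CHI), (LHR, ATL), (MIA, ATL), (NRT, NYC), (SFO, SF)}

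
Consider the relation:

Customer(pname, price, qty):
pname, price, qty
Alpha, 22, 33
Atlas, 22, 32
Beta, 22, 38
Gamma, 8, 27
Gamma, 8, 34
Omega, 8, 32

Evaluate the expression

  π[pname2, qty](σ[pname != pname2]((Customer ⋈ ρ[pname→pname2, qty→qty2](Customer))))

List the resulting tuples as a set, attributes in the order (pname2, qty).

{(Alpha, 32), (Alpha, 38), (Atlas, 33), (Atlas, 38), (Beta, 32), (Beta, 33), (Gamma, 32), (Omega, 27), (Omega, 34)}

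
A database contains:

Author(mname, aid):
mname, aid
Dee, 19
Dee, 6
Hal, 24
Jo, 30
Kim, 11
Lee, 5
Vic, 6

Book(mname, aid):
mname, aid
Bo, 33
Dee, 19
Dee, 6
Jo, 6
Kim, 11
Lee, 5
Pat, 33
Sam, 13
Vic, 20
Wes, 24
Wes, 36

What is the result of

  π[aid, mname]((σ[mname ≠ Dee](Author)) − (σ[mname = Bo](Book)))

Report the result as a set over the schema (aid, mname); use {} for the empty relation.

Filtering on mname ≠ Dee leaves {(Hal, 24), (Jo, 30), (Kim, 11), (Lee, 5), (Vic, 6)}.
Filtering on mname = Bo leaves {(Bo, 33)}.
Set difference of the two operands is {(Hal, 24), (Jo, 30), (Kim, 11), (Lee, 5), (Vic, 6)}.
π_{aid, mname} gives {(11, Kim), (24, Hal), (30, Jo), (5, Lee), (6, Vic)}.

{(11, Kim), (24, Hal), (30, Jo), (5, Lee), (6, Vic)}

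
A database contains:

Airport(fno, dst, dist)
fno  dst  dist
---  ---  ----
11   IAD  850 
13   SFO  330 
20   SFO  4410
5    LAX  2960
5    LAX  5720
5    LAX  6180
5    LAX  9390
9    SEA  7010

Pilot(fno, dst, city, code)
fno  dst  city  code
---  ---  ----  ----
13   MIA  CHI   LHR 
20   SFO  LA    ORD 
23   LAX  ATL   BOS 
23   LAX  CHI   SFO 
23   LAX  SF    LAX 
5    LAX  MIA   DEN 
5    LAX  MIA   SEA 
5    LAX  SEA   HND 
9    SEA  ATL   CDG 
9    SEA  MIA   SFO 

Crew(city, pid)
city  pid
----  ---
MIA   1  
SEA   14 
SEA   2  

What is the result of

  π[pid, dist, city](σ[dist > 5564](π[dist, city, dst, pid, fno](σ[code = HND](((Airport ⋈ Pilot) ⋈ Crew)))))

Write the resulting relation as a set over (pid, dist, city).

{(14, 5720, SEA), (14, 6180, SEA), (14, 9390, SEA), (2, 5720, SEA), (2, 6180, SEA), (2, 9390, SEA)}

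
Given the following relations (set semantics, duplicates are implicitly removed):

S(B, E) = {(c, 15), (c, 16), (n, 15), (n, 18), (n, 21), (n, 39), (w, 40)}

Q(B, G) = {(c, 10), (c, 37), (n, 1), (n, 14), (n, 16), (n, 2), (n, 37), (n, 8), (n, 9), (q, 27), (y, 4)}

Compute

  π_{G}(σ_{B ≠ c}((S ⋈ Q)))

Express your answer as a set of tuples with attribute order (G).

{1, 14, 16, 2, 37, 8, 9}

Joining S and Q on B yields {(c, 15, 10), (c, 15, 37), (c, 16, 10), (c, 16, 37), (n, 15, 1), (n, 15, 14), (n, 15, 16), (n, 15, 2), (n, 15, 37), (n, 15, 8), (n, 15, 9), (n, 18, 1), (n, 18, 14), (n, 18, 16), (n, 18, 2), (n, 18, 37), (n, 18, 8), (n, 18, 9), (n, 21, 1), (n, 21, 14), (n, 21, 16), (n, 21, 2), (n, 21, 37), (n, 21, 8), (n, 21, 9), (n, 39, 1), (n, 39, 14), (n, 39, 16), (n, 39, 2), (n, 39, 37), (n, 39, 8), (n, 39, 9)}.
Apply σ_{B ≠ c}; surviving tuples: {(n, 15, 1), (n, 15, 14), (n, 15, 16), (n, 15, 2), (n, 15, 37), (n, 15, 8), (n, 15, 9), (n, 18, 1), (n, 18, 14), (n, 18, 16), (n, 18, 2), (n, 18, 37), (n, 18, 8), (n, 18, 9), (n, 21, 1), (n, 21, 14), (n, 21, 16), (n, 21, 2), (n, 21, 37), (n, 21, 8), (n, 21, 9), (n, 39, 1), (n, 39, 14), (n, 39, 16), (n, 39, 2), (n, 39, 37), (n, 39, 8), (n, 39, 9)}
π_{G} gives {1, 14, 16, 2, 37, 8, 9} (21 duplicate(s) eliminated).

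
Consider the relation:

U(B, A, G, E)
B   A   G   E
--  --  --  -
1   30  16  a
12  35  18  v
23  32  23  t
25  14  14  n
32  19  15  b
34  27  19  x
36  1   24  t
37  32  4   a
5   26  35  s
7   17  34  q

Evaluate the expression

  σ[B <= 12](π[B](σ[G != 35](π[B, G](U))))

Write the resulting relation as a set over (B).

{1, 12, 7}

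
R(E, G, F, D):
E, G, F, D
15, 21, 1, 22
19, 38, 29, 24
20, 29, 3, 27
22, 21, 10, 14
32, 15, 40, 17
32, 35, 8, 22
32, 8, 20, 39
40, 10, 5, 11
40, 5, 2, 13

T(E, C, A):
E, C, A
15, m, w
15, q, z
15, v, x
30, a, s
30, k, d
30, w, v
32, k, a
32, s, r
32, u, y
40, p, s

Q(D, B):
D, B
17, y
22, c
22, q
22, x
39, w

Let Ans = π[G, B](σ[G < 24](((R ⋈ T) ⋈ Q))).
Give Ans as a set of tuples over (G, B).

{(15, y), (21, c), (21, q), (21, x), (8, w)}

Joining R and T on E yields {(15, 21, 1, 22, m, w), (15, 21, 1, 22, q, z), (15, 21, 1, 22, v, x), (32, 15, 40, 17, k, a), (32, 15, 40, 17, s, r), (32, 15, 40, 17, u, y), (32, 35, 8, 22, k, a), (32, 35, 8, 22, s, r), (32, 35, 8, 22, u, y), (32, 8, 20, 39, k, a), (32, 8, 20, 39, s, r), (32, 8, 20, 39, u, y), (40, 10, 5, 11, p, s), (40, 5, 2, 13, p, s)}.
Joining (R ⋈ T) and Q on D yields {(15, 21, 1, 22, m, w, c), (15, 21, 1, 22, m, w, q), (15, 21, 1, 22, m, w, x), (15, 21, 1, 22, q, z, c), (15, 21, 1, 22, q, z, q), (15, 21, 1, 22, q, z, x), (15, 21, 1, 22, v, x, c), (15, 21, 1, 22, v, x, q), (15, 21, 1, 22, v, x, x), (32, 15, 40, 17, k, a, y), (32, 15, 40, 17, s, r, y), (32, 15, 40, 17, u, y, y), (32, 35, 8, 22, k, a, c), (32, 35, 8, 22, k, a, q), (32, 35, 8, 22, k, a, x), (32, 35, 8, 22, s, r, c), (32, 35, 8, 22, s, r, q), (32, 35, 8, 22, s, r, x), (32, 35, 8, 22, u, y, c), (32, 35, 8, 22, u, y, q), (32, 35, 8, 22, u, y, x), (32, 8, 20, 39, k, a, w), (32, 8, 20, 39, s, r, w), (32, 8, 20, 39, u, y, w)}.
σ[G < 24]: keep tuples satisfying G < 24 → {(15, 21, 1, 22, m, w, c), (15, 21, 1, 22, m, w, q), (15, 21, 1, 22, m, w, x), (15, 21, 1, 22, q, z, c), (15, 21, 1, 22, q, z, q), (15, 21, 1, 22, q, z, x), (15, 21, 1, 22, v, x, c), (15, 21, 1, 22, v, x, q), (15, 21, 1, 22, v, x, x), (32, 15, 40, 17, k, a, y), (32, 15, 40, 17, s, r, y), (32, 15, 40, 17, u, y, y), (32, 8, 20, 39, k, a, w), (32, 8, 20, 39, s, r, w), (32, 8, 20, 39, u, y, w)}
π_{G, B} gives {(15, y), (21, c), (21, q), (21, x), (8, w)} (10 duplicate(s) eliminated).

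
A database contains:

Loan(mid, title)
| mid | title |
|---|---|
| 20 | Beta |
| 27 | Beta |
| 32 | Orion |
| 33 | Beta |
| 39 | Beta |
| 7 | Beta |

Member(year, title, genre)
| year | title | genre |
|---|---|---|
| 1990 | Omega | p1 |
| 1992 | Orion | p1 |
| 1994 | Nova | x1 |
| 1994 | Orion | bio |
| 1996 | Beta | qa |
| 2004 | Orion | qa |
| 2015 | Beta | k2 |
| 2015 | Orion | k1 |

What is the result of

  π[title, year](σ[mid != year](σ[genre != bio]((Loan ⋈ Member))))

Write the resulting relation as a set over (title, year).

Natural join on title: {(20, Beta, 1996, qa), (20, Beta, 2015, k2), (27, Beta, 1996, qa), (27, Beta, 2015, k2), (32, Orion, 1992, p1), (32, Orion, 1994, bio), (32, Orion, 2004, qa), (32, Orion, 2015, k1), (33, Beta, 1996, qa), (33, Beta, 2015, k2), (39, Beta, 1996, qa), (39, Beta, 2015, k2), (7, Beta, 1996, qa), (7, Beta, 2015, k2)}
σ[genre != bio]: keep tuples satisfying genre != bio → {(20, Beta, 1996, qa), (20, Beta, 2015, k2), (27, Beta, 1996, qa), (27, Beta, 2015, k2), (32, Orion, 1992, p1), (32, Orion, 2004, qa), (32, Orion, 2015, k1), (33, Beta, 1996, qa), (33, Beta, 2015, k2), (39, Beta, 1996, qa), (39, Beta, 2015, k2), (7, Beta, 1996, qa), (7, Beta, 2015, k2)}
σ[mid != year]: keep tuples satisfying mid != year → {(20, Beta, 1996, qa), (20, Beta, 2015, k2), (27, Beta, 1996, qa), (27, Beta, 2015, k2), (32, Orion, 1992, p1), (32, Orion, 2004, qa), (32, Orion, 2015, k1), (33, Beta, 1996, qa), (33, Beta, 2015, k2), (39, Beta, 1996, qa), (39, Beta, 2015, k2), (7, Beta, 1996, qa), (7, Beta, 2015, k2)}
π_{title, year} gives {(Beta, 1996), (Beta, 2015), (Orion, 1992), (Orion, 2004), (Orion, 2015)} (8 duplicate(s) eliminated).

{(Beta, 1996), (Beta, 2015), (Orion, 1992), (Orion, 2004), (Orion, 2015)}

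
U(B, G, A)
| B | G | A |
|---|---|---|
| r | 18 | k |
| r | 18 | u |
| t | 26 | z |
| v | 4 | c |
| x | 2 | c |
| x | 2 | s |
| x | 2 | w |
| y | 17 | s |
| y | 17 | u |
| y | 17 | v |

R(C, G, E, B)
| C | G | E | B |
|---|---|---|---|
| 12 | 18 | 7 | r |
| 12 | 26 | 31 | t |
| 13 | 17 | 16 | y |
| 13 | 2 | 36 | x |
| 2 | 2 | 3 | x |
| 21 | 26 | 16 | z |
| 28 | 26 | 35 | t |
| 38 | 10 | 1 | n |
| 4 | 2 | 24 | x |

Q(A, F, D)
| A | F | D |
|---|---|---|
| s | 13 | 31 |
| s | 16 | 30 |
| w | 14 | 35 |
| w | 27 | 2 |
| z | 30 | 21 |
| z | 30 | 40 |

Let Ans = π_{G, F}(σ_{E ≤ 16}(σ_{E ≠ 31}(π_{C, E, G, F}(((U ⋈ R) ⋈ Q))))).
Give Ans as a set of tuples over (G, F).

Natural join on B, G: {(r, 18, k, 12, 7), (r, 18, u, 12, 7), (t, 26, z, 12, 31), (t, 26, z, 28, 35), (x, 2, c, 13, 36), (x, 2, c, 2, 3), (x, 2, c, 4, 24), (x, 2, s, 13, 36), (x, 2, s, 2, 3), (x, 2, s, 4, 24), (x, 2, w, 13, 36), (x, 2, w, 2, 3), (x, 2, w, 4, 24), (y, 17, s, 13, 16), (y, 17, u, 13, 16), (y, 17, v, 13, 16)}
Natural join on A: {(t, 26, z, 12, 31, 30, 21), (t, 26, z, 12, 31, 30, 40), (t, 26, z, 28, 35, 30, 21), (t, 26, z, 28, 35, 30, 40), (x, 2, s, 13, 36, 13, 31), (x, 2, s, 13, 36, 16, 30), (x, 2, s, 2, 3, 13, 31), (x, 2, s, 2, 3, 16, 30), (x, 2, s, 4, 24, 13, 31), (x, 2, s, 4, 24, 16, 30), (x, 2, w, 13, 36, 14, 35), (x, 2, w, 13, 36, 27, 2), (x, 2, w, 2, 3, 14, 35), (x, 2, w, 2, 3, 27, 2), (x, 2, w, 4, 24, 14, 35), (x, 2, w, 4, 24, 27, 2), (y, 17, s, 13, 16, 13, 31), (y, 17, s, 13, 16, 16, 30)}
Keep only column(s) C, E, G, F (2 duplicate(s) eliminated): {(12, 31, 26, 30), (13, 16, 17, 13), (13, 16, 17, 16), (13, 36, 2, 13), (13, 36, 2, 14), (13, 36, 2, 16), (13, 36, 2, 27), (2, 3, 2, 13), (2, 3, 2, 14), (2, 3, 2, 16), (2, 3, 2, 27), (28, 35, 26, 30), (4, 24, 2, 13), (4, 24, 2, 14), (4, 24, 2, 16), (4, 24, 2, 27)}
Filtering on E ≠ 31 leaves {(13, 16, 17, 13), (13, 16, 17, 16), (13, 36, 2, 13), (13, 36, 2, 14), (13, 36, 2, 16), (13, 36, 2, 27), (2, 3, 2, 13), (2, 3, 2, 14), (2, 3, 2, 16), (2, 3, 2, 27), (28, 35, 26, 30), (4, 24, 2, 13), (4, 24, 2, 14), (4, 24, 2, 16), (4, 24, 2, 27)}.
Filtering on E ≤ 16 leaves {(13, 16, 17, 13), (13, 16, 17, 16), (2, 3, 2, 13), (2, 3, 2, 14), (2, 3, 2, 16), (2, 3, 2, 27)}.
Keep only column(s) G, F: {(17, 13), (17, 16), (2, 13), (2, 14), (2, 16), (2, 27)}

{(17, 13), (17, 16), (2, 13), (2, 14), (2, 16), (2, 27)}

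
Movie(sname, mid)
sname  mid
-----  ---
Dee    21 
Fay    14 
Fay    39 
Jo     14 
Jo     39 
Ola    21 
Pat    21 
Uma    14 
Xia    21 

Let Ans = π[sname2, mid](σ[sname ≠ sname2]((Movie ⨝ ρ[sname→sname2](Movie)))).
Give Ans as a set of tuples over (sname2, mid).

{(Dee, 21), (Fay, 14), (Fay, 39), (Jo, 14), (Jo, 39), (Ola, 21), (Pat, 21), (Uma, 14), (Xia, 21)}

ρ[sname→sname2]: schema becomes (sname2, mid); tuples unchanged.
Joining Movie and ρ[sname→sname2](Movie) on mid yields {(Dee, 21, Dee), (Dee, 21, Ola), (Dee, 21, Pat), (Dee, 21, Xia), (Fay, 14, Fay), (Fay, 14, Jo), (Fay, 14, Uma), (Fay, 39, Fay), (Fay, 39, Jo), (Jo, 14, Fay), (Jo, 14, Jo), (Jo, 14, Uma), (Jo, 39, Fay), (Jo, 39, Jo), (Ola, 21, Dee), (Ola, 21, Ola), (Ola, 21, Pat), (Ola, 21, Xia), (Pat, 21, Dee), (Pat, 21, Ola), (Pat, 21, Pat), (Pat, 21, Xia), (Uma, 14, Fay), (Uma, 14, Jo), (Uma, 14, Uma), (Xia, 21, Dee), (Xia, 21, Ola), (Xia, 21, Pat), (Xia, 21, Xia)}.
Apply σ_{sname ≠ sname2}; surviving tuples: {(Dee, 21, Ola), (Dee, 21, Pat), (Dee, 21, Xia), (Fay, 14, Jo), (Fay, 14, Uma), (Fay, 39, Jo), (Jo, 14, Fay), (Jo, 14, Uma), (Jo, 39, Fay), (Ola, 21, Dee), (Ola, 21, Pat), (Ola, 21, Xia), (Pat, 21, Dee), (Pat, 21, Ola), (Pat, 21, Xia), (Uma, 14, Fay), (Uma, 14, Jo), (Xia, 21, Dee), (Xia, 21, Ola), (Xia, 21, Pat)}
Projecting to sname2, mid (11 duplicate(s) eliminated): {(Dee, 21), (Fay, 14), (Fay, 39), (Jo, 14), (Jo, 39), (Ola, 21), (Pat, 21), (Uma, 14), (Xia, 21)}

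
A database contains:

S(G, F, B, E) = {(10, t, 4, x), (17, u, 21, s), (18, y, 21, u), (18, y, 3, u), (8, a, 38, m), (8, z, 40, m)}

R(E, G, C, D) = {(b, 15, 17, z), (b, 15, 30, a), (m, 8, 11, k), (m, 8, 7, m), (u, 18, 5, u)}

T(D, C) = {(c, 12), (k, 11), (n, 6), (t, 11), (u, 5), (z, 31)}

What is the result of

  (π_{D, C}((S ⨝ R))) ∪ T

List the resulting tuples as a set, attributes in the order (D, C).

{(c, 12), (k, 11), (m, 7), (n, 6), (t, 11), (u, 5), (z, 31)}

S ⋈ R (natural join on G, E): {(18, y, 21, u, 5, u), (18, y, 3, u, 5, u), (8, a, 38, m, 11, k), (8, a, 38, m, 7, m), (8, z, 40, m, 11, k), (8, z, 40, m, 7, m)}
π_{D, C} gives {(k, 11), (m, 7), (u, 5)} (3 duplicate(s) eliminated).
Union: {(k, 11), (m, 7), (u, 5)} with {(c, 12), (k, 11), (n, 6), (t, 11), (u, 5), (z, 31)} → {(c, 12), (k, 11), (m, 7), (n, 6), (t, 11), (u, 5), (z, 31)}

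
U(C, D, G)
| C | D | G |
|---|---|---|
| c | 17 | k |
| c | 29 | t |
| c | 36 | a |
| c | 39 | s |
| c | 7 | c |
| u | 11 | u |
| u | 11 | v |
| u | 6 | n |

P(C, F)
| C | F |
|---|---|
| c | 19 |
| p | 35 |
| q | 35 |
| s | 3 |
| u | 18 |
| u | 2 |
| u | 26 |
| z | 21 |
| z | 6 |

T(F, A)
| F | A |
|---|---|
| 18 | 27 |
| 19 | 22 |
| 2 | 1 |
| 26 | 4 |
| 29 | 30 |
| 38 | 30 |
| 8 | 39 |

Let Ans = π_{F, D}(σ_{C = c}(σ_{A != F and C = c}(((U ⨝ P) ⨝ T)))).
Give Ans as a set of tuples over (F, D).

{(19, 17), (19, 29), (19, 36), (19, 39), (19, 7)}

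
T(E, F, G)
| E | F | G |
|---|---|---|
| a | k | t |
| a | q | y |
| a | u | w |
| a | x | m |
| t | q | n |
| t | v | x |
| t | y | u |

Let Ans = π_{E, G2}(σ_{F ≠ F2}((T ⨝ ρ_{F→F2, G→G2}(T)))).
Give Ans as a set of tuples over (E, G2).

ρ[F→F2, G→G2]: schema becomes (E, F2, G2); tuples unchanged.
Joining T and ρ_{F→F2, G→G2}(T) on E yields {(a, k, t, k, t), (a, k, t, q, y), (a, k, t, u, w), (a, k, t, x, m), (a, q, y, k, t), (a, q, y, q, y), (a, q, y, u, w), (a, q, y, x, m), (a, u, w, k, t), (a, u, w, q, y), (a, u, w, u, w), (a, u, w, x, m), (a, x, m, k, t), (a, x, m, q, y), (a, x, m, u, w), (a, x, m, x, m), (t, q, n, q, n), (t, q, n, v, x), (t, q, n, y, u), (t, v, x, q, n), (t, v, x, v, x), (t, v, x, y, u), (t, y, u, q, n), (t, y, u, v, x), (t, y, u, y, u)}.
Filtering on F ≠ F2 leaves {(a, k, t, q, y), (a, k, t, u, w), (a, k, t, x, m), (a, q, y, k, t), (a, q, y, u, w), (a, q, y, x, m), (a, u, w, k, t), (a, u, w, q, y), (a, u, w, x, m), (a, x, m, k, t), (a, x, m, q, y), (a, x, m, u, w), (t, q, n, v, x), (t, q, n, y, u), (t, v, x, q, n), (t, v, x, y, u), (t, y, u, q, n), (t, y, u, v, x)}.
Keep only column(s) E, G2 (11 duplicate(s) eliminated): {(a, m), (a, t), (a, w), (a, y), (t, n), (t, u), (t, x)}

{(a, m), (a, t), (a, w), (a, y), (t, n), (t, u), (t, x)}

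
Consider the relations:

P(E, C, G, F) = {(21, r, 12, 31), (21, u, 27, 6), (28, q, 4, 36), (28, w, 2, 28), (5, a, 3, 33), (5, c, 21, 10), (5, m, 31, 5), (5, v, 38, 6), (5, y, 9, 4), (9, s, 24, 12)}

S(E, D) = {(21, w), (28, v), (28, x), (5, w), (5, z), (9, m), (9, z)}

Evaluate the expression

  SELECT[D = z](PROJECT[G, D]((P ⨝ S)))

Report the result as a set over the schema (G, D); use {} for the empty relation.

{(21, z), (24, z), (3, z), (31, z), (38, z), (9, z)}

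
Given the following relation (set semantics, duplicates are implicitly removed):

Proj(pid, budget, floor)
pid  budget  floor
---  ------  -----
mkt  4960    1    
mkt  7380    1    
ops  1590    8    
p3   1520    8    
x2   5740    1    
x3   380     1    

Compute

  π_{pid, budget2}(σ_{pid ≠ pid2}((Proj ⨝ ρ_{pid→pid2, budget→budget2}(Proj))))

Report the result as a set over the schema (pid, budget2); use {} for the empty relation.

ρ[pid→pid2, budget→budget2]: schema becomes (pid2, budget2, floor); tuples unchanged.
Natural join on floor: {(mkt, 4960, 1, mkt, 4960), (mkt, 4960, 1, mkt, 7380), (mkt, 4960, 1, x2, 5740), (mkt, 4960, 1, x3, 380), (mkt, 7380, 1, mkt, 4960), (mkt, 7380, 1, mkt, 7380), (mkt, 7380, 1, x2, 5740), (mkt, 7380, 1, x3, 380), (ops, 1590, 8, ops, 1590), (ops, 1590, 8, p3, 1520), (p3, 1520, 8, ops, 1590), (p3, 1520, 8, p3, 1520), (x2, 5740, 1, mkt, 4960), (x2, 5740, 1, mkt, 7380), (x2, 5740, 1, x2, 5740), (x2, 5740, 1, x3, 380), (x3, 380, 1, mkt, 4960), (x3, 380, 1, mkt, 7380), (x3, 380, 1, x2, 5740), (x3, 380, 1, x3, 380)}
σ[pid ≠ pid2]: keep tuples satisfying pid ≠ pid2 → {(mkt, 4960, 1, x2, 5740), (mkt, 4960, 1, x3, 380), (mkt, 7380, 1, x2, 5740), (mkt, 7380, 1, x3, 380), (ops, 1590, 8, p3, 1520), (p3, 1520, 8, ops, 1590), (x2, 5740, 1, mkt, 4960), (x2, 5740, 1, mkt, 7380), (x2, 5740, 1, x3, 380), (x3, 380, 1, mkt, 4960), (x3, 380, 1, mkt, 7380), (x3, 380, 1, x2, 5740)}
Projecting to pid, budget2 (2 duplicate(s) eliminated): {(mkt, 380), (mkt, 5740), (ops, 1520), (p3, 1590), (x2, 380), (x2, 4960), (x2, 7380), (x3, 4960), (x3, 5740), (x3, 7380)}

{(mkt, 380), (mkt, 5740), (ops, 1520), (p3, 1590), (x2, 380), (x2, 4960), (x2, 7380), (x3, 4960), (x3, 5740), (x3, 7380)}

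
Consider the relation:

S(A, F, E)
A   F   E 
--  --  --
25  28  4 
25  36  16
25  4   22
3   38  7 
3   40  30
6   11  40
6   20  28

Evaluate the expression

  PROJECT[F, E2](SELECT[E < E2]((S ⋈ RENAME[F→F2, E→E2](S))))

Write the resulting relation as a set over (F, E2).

ρ[F→F2, E→E2]: schema becomes (A, F2, E2); tuples unchanged.
Joining S and RENAME[F→F2, E→E2](S) on A yields {(25, 28, 4, 28, 4), (25, 28, 4, 36, 16), (25, 28, 4, 4, 22), (25, 36, 16, 28, 4), (25, 36, 16, 36, 16), (25, 36, 16, 4, 22), (25, 4, 22, 28, 4), (25, 4, 22, 36, 16), (25, 4, 22, 4, 22), (3, 38, 7, 38, 7), (3, 38, 7, 40, 30), (3, 40, 30, 38, 7), (3, 40, 30, 40, 30), (6, 11, 40, 11, 40), (6, 11, 40, 20, 28), (6, 20, 28, 11, 40), (6, 20, 28, 20, 28)}.
Filtering on E < E2 leaves {(25, 28, 4, 36, 16), (25, 28, 4, 4, 22), (25, 36, 16, 4, 22), (3, 38, 7, 40, 30), (6, 20, 28, 11, 40)}.
π[F, E2]: project onto (F, E2) → {(20, 40), (28, 16), (28, 22), (36, 22), (38, 30)}

{(20, 40), (28, 16), (28, 22), (36, 22), (38, 30)}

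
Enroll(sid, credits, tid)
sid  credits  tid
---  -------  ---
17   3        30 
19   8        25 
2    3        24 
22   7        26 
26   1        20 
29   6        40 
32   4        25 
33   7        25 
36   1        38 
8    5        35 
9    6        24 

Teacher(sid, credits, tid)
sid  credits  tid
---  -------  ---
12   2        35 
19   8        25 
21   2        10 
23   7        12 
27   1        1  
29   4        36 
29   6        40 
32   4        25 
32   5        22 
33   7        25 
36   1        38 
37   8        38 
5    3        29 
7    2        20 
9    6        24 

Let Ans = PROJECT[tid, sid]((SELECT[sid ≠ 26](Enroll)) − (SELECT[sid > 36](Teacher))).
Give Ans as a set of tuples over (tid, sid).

Apply σ_{sid ≠ 26}; surviving tuples: {(17, 3, 30), (19, 8, 25), (2, 3, 24), (22, 7, 26), (29, 6, 40), (32, 4, 25), (33, 7, 25), (36, 1, 38), (8, 5, 35), (9, 6, 24)}
Apply σ_{sid > 36}; surviving tuples: {(37, 8, 38)}
Taking the difference: {(17, 3, 30), (19, 8, 25), (2, 3, 24), (22, 7, 26), (29, 6, 40), (32, 4, 25), (33, 7, 25), (36, 1, 38), (8, 5, 35), (9, 6, 24)}
Projecting to tid, sid: {(24, 2), (24, 9), (25, 19), (25, 32), (25, 33), (26, 22), (30, 17), (35, 8), (38, 36), (40, 29)}

{(24, 2), (24, 9), (25, 19), (25, 32), (25, 33), (26, 22), (30, 17), (35, 8), (38, 36), (40, 29)}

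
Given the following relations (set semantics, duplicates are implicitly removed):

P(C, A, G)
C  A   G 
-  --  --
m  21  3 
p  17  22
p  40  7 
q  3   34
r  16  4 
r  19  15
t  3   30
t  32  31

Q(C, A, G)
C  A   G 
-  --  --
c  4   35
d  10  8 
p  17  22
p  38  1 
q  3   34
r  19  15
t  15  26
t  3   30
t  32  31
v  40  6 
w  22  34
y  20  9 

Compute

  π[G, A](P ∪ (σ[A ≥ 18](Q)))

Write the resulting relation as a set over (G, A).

{(1, 38), (15, 19), (22, 17), (3, 21), (30, 3), (31, 32), (34, 22), (34, 3), (4, 16), (6, 40), (7, 40), (9, 20)}

σ[A ≥ 18]: keep tuples satisfying A ≥ 18 → {(p, 38, 1), (r, 19, 15), (t, 32, 31), (v, 40, 6), (w, 22, 34), (y, 20, 9)}
Set union of the two operands is {(m, 21, 3), (p, 17, 22), (p, 38, 1), (p, 40, 7), (q, 3, 34), (r, 16, 4), (r, 19, 15), (t, 3, 30), (t, 32, 31), (v, 40, 6), (w, 22, 34), (y, 20, 9)}.
Projecting to G, A: {(1, 38), (15, 19), (22, 17), (3, 21), (30, 3), (31, 32), (34, 22), (34, 3), (4, 16), (6, 40), (7, 40), (9, 20)}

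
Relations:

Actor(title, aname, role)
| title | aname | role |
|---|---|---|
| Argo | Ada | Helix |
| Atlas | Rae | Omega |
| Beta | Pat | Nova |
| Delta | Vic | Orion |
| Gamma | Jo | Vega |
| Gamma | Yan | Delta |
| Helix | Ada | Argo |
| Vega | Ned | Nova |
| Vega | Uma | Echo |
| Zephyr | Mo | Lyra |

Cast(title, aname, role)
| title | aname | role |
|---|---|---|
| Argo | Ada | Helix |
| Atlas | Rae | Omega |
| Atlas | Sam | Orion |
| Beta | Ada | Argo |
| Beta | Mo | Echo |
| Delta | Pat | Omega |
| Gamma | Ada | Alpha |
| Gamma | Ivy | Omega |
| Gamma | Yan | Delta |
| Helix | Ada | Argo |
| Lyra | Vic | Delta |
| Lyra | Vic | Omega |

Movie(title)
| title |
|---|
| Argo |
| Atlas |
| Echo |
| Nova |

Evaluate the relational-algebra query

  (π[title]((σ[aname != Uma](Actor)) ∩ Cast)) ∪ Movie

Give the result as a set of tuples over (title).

{Argo, Atlas, Echo, Gamma, Helix, Nova}

Selection aname != Uma: {(Argo, Ada, Helix), (Atlas, Rae, Omega), (Beta, Pat, Nova), (Delta, Vic, Orion), (Gamma, Jo, Vega), (Gamma, Yan, Delta), (Helix, Ada, Argo), (Vega, Ned, Nova), (Zephyr, Mo, Lyra)}
Set intersection of the two operands is {(Argo, Ada, Helix), (Atlas, Rae, Omega), (Gamma, Yan, Delta), (Helix, Ada, Argo)}.
Projecting to title: {Argo, Atlas, Gamma, Helix}
Set union of the two operands is {Argo, Atlas, Echo, Gamma, Helix, Nova}.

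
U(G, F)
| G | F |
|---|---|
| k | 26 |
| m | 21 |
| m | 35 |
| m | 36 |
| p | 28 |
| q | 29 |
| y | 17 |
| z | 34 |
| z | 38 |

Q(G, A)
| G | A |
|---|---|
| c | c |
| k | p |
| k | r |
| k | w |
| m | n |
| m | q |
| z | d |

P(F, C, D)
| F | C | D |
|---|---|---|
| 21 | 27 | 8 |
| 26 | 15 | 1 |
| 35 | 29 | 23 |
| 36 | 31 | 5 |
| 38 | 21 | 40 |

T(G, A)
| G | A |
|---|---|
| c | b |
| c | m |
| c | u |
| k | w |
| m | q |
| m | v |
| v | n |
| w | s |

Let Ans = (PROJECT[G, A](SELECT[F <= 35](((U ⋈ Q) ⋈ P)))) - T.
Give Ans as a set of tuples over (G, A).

Natural join on G: {(k, 26, p), (k, 26, r), (k, 26, w), (m, 21, n), (m, 21, q), (m, 35, n), (m, 35, q), (m, 36, n), (m, 36, q), (z, 34, d), (z, 38, d)}
Natural join on F: {(k, 26, p, 15, 1), (k, 26, r, 15, 1), (k, 26, w, 15, 1), (m, 21, n, 27, 8), (m, 21, q, 27, 8), (m, 35, n, 29, 23), (m, 35, q, 29, 23), (m, 36, n, 31, 5), (m, 36, q, 31, 5), (z, 38, d, 21, 40)}
Selection F <= 35: {(k, 26, p, 15, 1), (k, 26, r, 15, 1), (k, 26, w, 15, 1), (m, 21, n, 27, 8), (m, 21, q, 27, 8), (m, 35, n, 29, 23), (m, 35, q, 29, 23)}
π_{G, A} gives {(k, p), (k, r), (k, w), (m, n), (m, q)} (2 duplicate(s) eliminated).
Set difference of the two operands is {(k, p), (k, r), (m, n)}.

{(k, p), (k, r), (m, n)}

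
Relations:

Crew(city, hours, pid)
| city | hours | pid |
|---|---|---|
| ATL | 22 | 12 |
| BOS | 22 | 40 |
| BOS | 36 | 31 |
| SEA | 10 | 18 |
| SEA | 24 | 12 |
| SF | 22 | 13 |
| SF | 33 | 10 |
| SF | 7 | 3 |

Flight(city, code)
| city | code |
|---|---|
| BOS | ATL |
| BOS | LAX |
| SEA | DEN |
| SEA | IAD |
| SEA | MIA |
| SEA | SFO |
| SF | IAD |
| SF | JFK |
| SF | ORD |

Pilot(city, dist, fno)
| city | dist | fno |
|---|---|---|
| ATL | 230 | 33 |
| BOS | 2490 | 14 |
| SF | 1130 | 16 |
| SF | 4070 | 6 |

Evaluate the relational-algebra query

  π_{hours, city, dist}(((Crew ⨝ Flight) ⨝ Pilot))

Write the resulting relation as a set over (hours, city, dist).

Natural join on city: {(BOS, 22, 40, ATL), (BOS, 22, 40, LAX), (BOS, 36, 31, ATL), (BOS, 36, 31, LAX), (SEA, 10, 18, DEN), (SEA, 10, 18, IAD), (SEA, 10, 18, MIA), (SEA, 10, 18, SFO), (SEA, 24, 12, DEN), (SEA, 24, 12, IAD), (SEA, 24, 12, MIA), (SEA, 24, 12, SFO), (SF, 22, 13, IAD), (SF, 22, 13, JFK), (SF, 22, 13, ORD), (SF, 33, 10, IAD), (SF, 33, 10, JFK), (SF, 33, 10, ORD), (SF, 7, 3, IAD), (SF, 7, 3, JFK), (SF, 7, 3, ORD)}
Natural join on city: {(BOS, 22, 40, ATL, 2490, 14), (BOS, 22, 40, LAX, 2490, 14), (BOS, 36, 31, ATL, 2490, 14), (BOS, 36, 31, LAX, 2490, 14), (SF, 22, 13, IAD, 1130, 16), (SF, 22, 13, IAD, 4070, 6), (SF, 22, 13, JFK, 1130, 16), (SF, 22, 13, JFK, 4070, 6), (SF, 22, 13, ORD, 1130, 16), (SF, 22, 13, ORD, 4070, 6), (SF, 33, 10, IAD, 1130, 16), (SF, 33, 10, IAD, 4070, 6), (SF, 33, 10, JFK, 1130, 16), (SF, 33, 10, JFK, 4070, 6), (SF, 33, 10, ORD, 1130, 16), (SF, 33, 10, ORD, 4070, 6), (SF, 7, 3, IAD, 1130, 16), (SF, 7, 3, IAD, 4070, 6), (SF, 7, 3, JFK, 1130, 16), (SF, 7, 3, JFK, 4070, 6), (SF, 7, 3, ORD, 1130, 16), (SF, 7, 3, ORD, 4070, 6)}
Keep only column(s) hours, city, dist (14 duplicate(s) eliminated): {(22, BOS, 2490), (22, SF, 1130), (22, SF, 4070), (33, SF, 1130), (33, SF, 4070), (36, BOS, 2490), (7, SF, 1130), (7, SF, 4070)}

{(22, BOS, 2490), (22, SF, 1130), (22, SF, 4070), (33, SF, 1130), (33, SF, 4070), (36, BOS, 2490), (7, SF, 1130), (7, SF, 4070)}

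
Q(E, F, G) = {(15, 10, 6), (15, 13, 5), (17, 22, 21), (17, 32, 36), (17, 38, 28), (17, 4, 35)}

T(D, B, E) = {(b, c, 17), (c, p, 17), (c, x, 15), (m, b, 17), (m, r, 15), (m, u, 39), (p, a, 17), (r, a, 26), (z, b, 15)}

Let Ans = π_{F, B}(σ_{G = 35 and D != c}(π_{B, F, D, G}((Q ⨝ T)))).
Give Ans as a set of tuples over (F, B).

{(4, a), (4, b), (4, c)}

Q ⋈ T (natural join on E): {(15, 10, 6, c, x), (15, 10, 6, m, r), (15, 10, 6, z, b), (15, 13, 5, c, x), (15, 13, 5, m, r), (15, 13, 5, z, b), (17, 22, 21, b, c), (17, 22, 21, c, p), (17, 22, 21, m, b), (17, 22, 21, p, a), (17, 32, 36, b, c), (17, 32, 36, c, p), (17, 32, 36, m, b), (17, 32, 36, p, a), (17, 38, 28, b, c), (17, 38, 28, c, p), (17, 38, 28, m, b), (17, 38, 28, p, a), (17, 4, 35, b, c), (17, 4, 35, c, p), (17, 4, 35, m, b), (17, 4, 35, p, a)}
π[B, F, D, G]: project onto (B, F, D, G) → {(a, 22, p, 21), (a, 32, p, 36), (a, 38, p, 28), (a, 4, p, 35), (b, 10, z, 6), (b, 13, z, 5), (b, 22, m, 21), (b, 32, m, 36), (b, 38, m, 28), (b, 4, m, 35), (c, 22, b, 21), (c, 32, b, 36), (c, 38, b, 28), (c, 4, b, 35), (p, 22, c, 21), (p, 32, c, 36), (p, 38, c, 28), (p, 4, c, 35), (r, 10, m, 6), (r, 13, m, 5), (x, 10, c, 6), (x, 13, c, 5)}
Apply σ_{G = 35 and D != c}; surviving tuples: {(a, 4, p, 35), (b, 4, m, 35), (c, 4, b, 35)}
π[F, B]: project onto (F, B) → {(4, a), (4, b), (4, c)}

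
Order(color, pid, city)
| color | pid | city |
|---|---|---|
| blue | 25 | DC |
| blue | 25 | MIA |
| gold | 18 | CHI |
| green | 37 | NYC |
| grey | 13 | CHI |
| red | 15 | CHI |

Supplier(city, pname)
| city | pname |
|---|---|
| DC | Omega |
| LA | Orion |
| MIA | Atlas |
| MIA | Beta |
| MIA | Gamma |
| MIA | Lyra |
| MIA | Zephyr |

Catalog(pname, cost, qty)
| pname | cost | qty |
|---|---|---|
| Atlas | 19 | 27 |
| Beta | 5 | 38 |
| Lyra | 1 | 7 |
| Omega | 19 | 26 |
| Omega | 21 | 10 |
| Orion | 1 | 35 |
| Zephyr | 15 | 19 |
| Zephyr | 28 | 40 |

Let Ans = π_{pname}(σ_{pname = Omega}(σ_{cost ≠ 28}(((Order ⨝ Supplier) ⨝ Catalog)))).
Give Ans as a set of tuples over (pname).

Natural join on city: {(blue, 25, DC, Omega), (blue, 25, MIA, Atlas), (blue, 25, MIA, Beta), (blue, 25, MIA, Gamma), (blue, 25, MIA, Lyra), (blue, 25, MIA, Zephyr)}
Natural join on pname: {(blue, 25, DC, Omega, 19, 26), (blue, 25, DC, Omega, 21, 10), (blue, 25, MIA, Atlas, 19, 27), (blue, 25, MIA, Beta, 5, 38), (blue, 25, MIA, Lyra, 1, 7), (blue, 25, MIA, Zephyr, 15, 19), (blue, 25, MIA, Zephyr, 28, 40)}
σ[cost ≠ 28]: keep tuples satisfying cost ≠ 28 → {(blue, 25, DC, Omega, 19, 26), (blue, 25, DC, Omega, 21, 10), (blue, 25, MIA, Atlas, 19, 27), (blue, 25, MIA, Beta, 5, 38), (blue, 25, MIA, Lyra, 1, 7), (blue, 25, MIA, Zephyr, 15, 19)}
σ[pname = Omega]: keep tuples satisfying pname = Omega → {(blue, 25, DC, Omega, 19, 26), (blue, 25, DC, Omega, 21, 10)}
Projecting to pname (1 duplicate(s) eliminated): {Omega}

{Omega}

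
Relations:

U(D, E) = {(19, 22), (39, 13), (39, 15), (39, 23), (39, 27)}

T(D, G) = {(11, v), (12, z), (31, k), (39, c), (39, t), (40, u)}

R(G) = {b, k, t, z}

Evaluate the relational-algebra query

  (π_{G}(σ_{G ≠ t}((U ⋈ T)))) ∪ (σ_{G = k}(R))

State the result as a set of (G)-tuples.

U ⋈ T (natural join on D): {(39, 13, c), (39, 13, t), (39, 15, c), (39, 15, t), (39, 23, c), (39, 23, t), (39, 27, c), (39, 27, t)}
σ[G ≠ t]: keep tuples satisfying G ≠ t → {(39, 13, c), (39, 15, c), (39, 23, c), (39, 27, c)}
π_{G} gives {c} (3 duplicate(s) eliminated).
σ[G = k]: keep tuples satisfying G = k → {k}
Set union of the two operands is {c, k}.

{c, k}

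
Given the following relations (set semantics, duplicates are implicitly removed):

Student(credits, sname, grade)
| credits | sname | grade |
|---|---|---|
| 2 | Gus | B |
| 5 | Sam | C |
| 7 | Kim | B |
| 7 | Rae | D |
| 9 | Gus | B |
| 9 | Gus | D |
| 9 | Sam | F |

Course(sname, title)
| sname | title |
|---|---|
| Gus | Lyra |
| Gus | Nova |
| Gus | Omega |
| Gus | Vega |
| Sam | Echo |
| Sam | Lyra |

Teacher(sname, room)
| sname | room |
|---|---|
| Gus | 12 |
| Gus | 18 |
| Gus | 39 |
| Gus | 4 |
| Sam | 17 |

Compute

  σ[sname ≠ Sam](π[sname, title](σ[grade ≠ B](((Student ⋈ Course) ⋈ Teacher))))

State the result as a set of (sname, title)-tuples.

{(Gus, Lyra), (Gus, Nova), (Gus, Omega), (Gus, Vega)}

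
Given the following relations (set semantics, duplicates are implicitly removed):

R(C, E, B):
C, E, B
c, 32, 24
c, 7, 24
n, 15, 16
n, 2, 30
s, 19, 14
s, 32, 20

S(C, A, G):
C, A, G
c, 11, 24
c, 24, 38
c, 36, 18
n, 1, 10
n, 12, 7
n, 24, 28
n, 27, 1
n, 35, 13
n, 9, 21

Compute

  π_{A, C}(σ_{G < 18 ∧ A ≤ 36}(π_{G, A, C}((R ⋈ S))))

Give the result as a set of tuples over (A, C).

R ⋈ S (natural join on C): {(c, 32, 24, 11, 24), (c, 32, 24, 24, 38), (c, 32, 24, 36, 18), (c, 7, 24, 11, 24), (c, 7, 24, 24, 38), (c, 7, 24, 36, 18), (n, 15, 16, 1, 10), (n, 15, 16, 12, 7), (n, 15, 16, 24, 28), (n, 15, 16, 27, 1), (n, 15, 16, 35, 13), (n, 15, 16, 9, 21), (n, 2, 30, 1, 10), (n, 2, 30, 12, 7), (n, 2, 30, 24, 28), (n, 2, 30, 27, 1), (n, 2, 30, 35, 13), (n, 2, 30, 9, 21)}
Keep only column(s) G, A, C (9 duplicate(s) eliminated): {(1, 27, n), (10, 1, n), (13, 35, n), (18, 36, c), (21, 9, n), (24, 11, c), (28, 24, n), (38, 24, c), (7, 12, n)}
σ[G < 18 ∧ A ≤ 36]: keep tuples satisfying G < 18 ∧ A ≤ 36 → {(1, 27, n), (10, 1, n), (13, 35, n), (7, 12, n)}
Keep only column(s) A, C: {(1, n), (12, n), (27, n), (35, n)}

{(1, n), (12, n), (27, n), (35, n)}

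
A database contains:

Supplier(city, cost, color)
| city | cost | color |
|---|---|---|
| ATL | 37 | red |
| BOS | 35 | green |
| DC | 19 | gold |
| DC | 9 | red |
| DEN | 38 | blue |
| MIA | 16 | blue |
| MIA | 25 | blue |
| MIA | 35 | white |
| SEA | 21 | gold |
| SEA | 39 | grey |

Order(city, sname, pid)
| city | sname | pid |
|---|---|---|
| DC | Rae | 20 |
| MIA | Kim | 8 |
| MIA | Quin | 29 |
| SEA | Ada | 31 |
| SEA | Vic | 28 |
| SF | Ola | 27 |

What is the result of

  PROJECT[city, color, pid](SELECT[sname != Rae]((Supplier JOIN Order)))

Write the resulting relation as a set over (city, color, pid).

{(MIA, blue, 29), (MIA, blue, 8), (MIA, white, 29), (MIA, white, 8), (SEA, gold, 28), (SEA, gold, 31), (SEA, grey, 28), (SEA, grey, 31)}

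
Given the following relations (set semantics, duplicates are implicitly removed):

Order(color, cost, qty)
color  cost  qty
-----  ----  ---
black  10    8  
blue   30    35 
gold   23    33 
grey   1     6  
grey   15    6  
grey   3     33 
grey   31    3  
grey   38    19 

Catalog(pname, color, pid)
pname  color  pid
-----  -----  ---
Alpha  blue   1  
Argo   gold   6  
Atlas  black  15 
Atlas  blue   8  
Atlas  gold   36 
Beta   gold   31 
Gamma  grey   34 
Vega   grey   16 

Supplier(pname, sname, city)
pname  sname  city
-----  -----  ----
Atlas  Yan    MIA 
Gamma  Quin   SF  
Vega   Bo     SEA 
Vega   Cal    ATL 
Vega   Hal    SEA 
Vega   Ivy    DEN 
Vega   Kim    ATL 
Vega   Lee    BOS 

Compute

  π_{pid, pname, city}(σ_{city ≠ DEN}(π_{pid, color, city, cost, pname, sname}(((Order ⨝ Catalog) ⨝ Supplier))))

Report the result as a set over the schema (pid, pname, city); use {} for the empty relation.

Joining Order and Catalog on color yields {(black, 10, 8, Atlas, 15), (blue, 30, 35, Alpha, 1), (blue, 30, 35, Atlas, 8), (gold, 23, 33, Argo, 6), (gold, 23, 33, Atlas, 36), (gold, 23, 33, Beta, 31), (grey, 1, 6, Gamma, 34), (grey, 1, 6, Vega, 16), (grey, 15, 6, Gamma, 34), (grey, 15, 6, Vega, 16), (grey, 3, 33, Gamma, 34), (grey, 3, 33, Vega, 16), (grey, 31, 3, Gamma, 34), (grey, 31, 3, Vega, 16), (grey, 38, 19, Gamma, 34), (grey, 38, 19, Vega, 16)}.
Joining (Order ⨝ Catalog) and Supplier on pname yields {(black, 10, 8, Atlas, 15, Yan, MIA), (blue, 30, 35, Atlas, 8, Yan, MIA), (gold, 23, 33, Atlas, 36, Yan, MIA), (grey, 1, 6, Gamma, 34, Quin, SF), (grey, 1, 6, Vega, 16, Bo, SEA), (grey, 1, 6, Vega, 16, Cal, ATL), (grey, 1, 6, Vega, 16, Hal, SEA), (grey, 1, 6, Vega, 16, Ivy, DEN), (grey, 1, 6, Vega, 16, Kim, ATL), (grey, 1, 6, Vega, 16, Lee, BOS), (grey, 15, 6, Gamma, 34, Quin, SF), (grey, 15, 6, Vega, 16, Bo, SEA), (grey, 15, 6, Vega, 16, Cal, ATL), (grey, 15, 6, Vega, 16, Hal, SEA), (grey, 15, 6, Vega, 16, Ivy, DEN), (grey, 15, 6, Vega, 16, Kim, ATL), (grey, 15, 6, Vega, 16, Lee, BOS), (grey, 3, 33, Gamma, 34, Quin, SF), (grey, 3, 33, Vega, 16, Bo, SEA), (grey, 3, 33, Vega, 16, Cal, ATL), (grey, 3, 33, Vega, 16, Hal, SEA), (grey, 3, 33, Vega, 16, Ivy, DEN), (grey, 3, 33, Vega, 16, Kim, ATL), (grey, 3, 33, Vega, 16, Lee, BOS), (grey, 31, 3, Gamma, 34, Quin, SF), (grey, 31, 3, Vega, 16, Bo, SEA), (grey, 31, 3, Vega, 16, Cal, ATL), (grey, 31, 3, Vega, 16, Hal, SEA), (grey, 31, 3, Vega, 16, Ivy, DEN), (grey, 31, 3, Vega, 16, Kim, ATL), (grey, 31, 3, Vega, 16, Lee, BOS), (grey, 38, 19, Gamma, 34, Quin, SF), (grey, 38, 19, Vega, 16, Bo, SEA), (grey, 38, 19, Vega, 16, Cal, ATL), (grey, 38, 19, Vega, 16, Hal, SEA), (grey, 38, 19, Vega, 16, Ivy, DEN), (grey, 38, 19, Vega, 16, Kim, ATL), (grey, 38, 19, Vega, 16, Lee, BOS)}.
Projecting to pid, color, city, cost, pname, sname: {(15, black, MIA, 10, Atlas, Yan), (16, grey, ATL, 1, Vega, Cal), (16, grey, ATL, 1, Vega, Kim), (16, grey, ATL, 15, Vega, Cal), (16, grey, ATL, 15, Vega, Kim), (16, grey, ATL, 3, Vega, Cal), (16, grey, ATL, 3, Vega, Kim), (16, grey, ATL, 31, Vega, Cal), (16, grey, ATL, 31, Vega, Kim), (16, grey, ATL, 38, Vega, Cal), (16, grey, ATL, 38, Vega, Kim), (16, grey, BOS, 1, Vega, Lee), (16, grey, BOS, 15, Vega, Lee), (16, grey, BOS, 3, Vega, Lee), (16, grey, BOS, 31, Vega, Lee), (16, grey, BOS, 38, Vega, Lee), (16, grey, DEN, 1, Vega, Ivy), (16, grey, DEN, 15, Vega, Ivy), (16, grey, DEN, 3, Vega, Ivy), (16, grey, DEN, 31, Vega, Ivy), (16, grey, DEN, 38, Vega, Ivy), (16, grey, SEA, 1, Vega, Bo), (16, grey, SEA, 1, Vega, Hal), (16, grey, SEA, 15, Vega, Bo), (16, grey, SEA, 15, Vega, Hal), (16, grey, SEA, 3, Vega, Bo), (16, grey, SEA, 3, Vega, Hal), (16, grey, SEA, 31, Vega, Bo), (16, grey, SEA, 31, Vega, Hal), (16, grey, SEA, 38, Vega, Bo), (16, grey, SEA, 38, Vega, Hal), (34, grey, SF, 1, Gamma, Quin), (34, grey, SF, 15, Gamma, Quin), (34, grey, SF, 3, Gamma, Quin), (34, grey, SF, 31, Gamma, Quin), (34, grey, SF, 38, Gamma, Quin), (36, gold, MIA, 23, Atlas, Yan), (8, blue, MIA, 30, Atlas, Yan)}
σ[city ≠ DEN]: keep tuples satisfying city ≠ DEN → {(15, black, MIA, 10, Atlas, Yan), (16, grey, ATL, 1, Vega, Cal), (16, grey, ATL, 1, Vega, Kim), (16, grey, ATL, 15, Vega, Cal), (16, grey, ATL, 15, Vega, Kim), (16, grey, ATL, 3, Vega, Cal), (16, grey, ATL, 3, Vega, Kim), (16, grey, ATL, 31, Vega, Cal), (16, grey, ATL, 31, Vega, Kim), (16, grey, ATL, 38, Vega, Cal), (16, grey, ATL, 38, Vega, Kim), (16, grey, BOS, 1, Vega, Lee), (16, grey, BOS, 15, Vega, Lee), (16, grey, BOS, 3, Vega, Lee), (16, grey, BOS, 31, Vega, Lee), (16, grey, BOS, 38, Vega, Lee), (16, grey, SEA, 1, Vega, Bo), (16, grey, SEA, 1, Vega, Hal), (16, grey, SEA, 15, Vega, Bo), (16, grey, SEA, 15, Vega, Hal), (16, grey, SEA, 3, Vega, Bo), (16, grey, SEA, 3, Vega, Hal), (16, grey, SEA, 31, Vega, Bo), (16, grey, SEA, 31, Vega, Hal), (16, grey, SEA, 38, Vega, Bo), (16, grey, SEA, 38, Vega, Hal), (34, grey, SF, 1, Gamma, Quin), (34, grey, SF, 15, Gamma, Quin), (34, grey, SF, 3, Gamma, Quin), (34, grey, SF, 31, Gamma, Quin), (34, grey, SF, 38, Gamma, Quin), (36, gold, MIA, 23, Atlas, Yan), (8, blue, MIA, 30, Atlas, Yan)}
Projecting to pid, pname, city (26 duplicate(s) eliminated): {(15, Atlas, MIA), (16, Vega, ATL), (16, Vega, BOS), (16, Vega, SEA), (34, Gamma, SF), (36, Atlas, MIA), (8, Atlas, MIA)}

{(15, Atlas, MIA), (16, Vega, ATL), (16, Vega, BOS), (16, Vega, SEA), (34, Gamma, SF), (36, Atlas, MIA), (8, Atlas, MIA)}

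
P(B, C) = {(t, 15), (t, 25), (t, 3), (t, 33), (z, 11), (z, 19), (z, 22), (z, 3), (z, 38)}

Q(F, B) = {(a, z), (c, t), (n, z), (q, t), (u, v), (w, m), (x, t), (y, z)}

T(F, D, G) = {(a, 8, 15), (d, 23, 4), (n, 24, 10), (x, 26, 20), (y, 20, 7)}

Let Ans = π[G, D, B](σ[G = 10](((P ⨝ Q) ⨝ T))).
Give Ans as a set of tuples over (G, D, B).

Joining P and Q on B yields {(t, 15, c), (t, 15, q), (t, 15, x), (t, 25, c), (t, 25, q), (t, 25, x), (t, 3, c), (t, 3, q), (t, 3, x), (t, 33, c), (t, 33, q), (t, 33, x), (z, 11, a), (z, 11, n), (z, 11, y), (z, 19, a), (z, 19, n), (z, 19, y), (z, 22, a), (z, 22, n), (z, 22, y), (z, 3, a), (z, 3, n), (z, 3, y), (z, 38, a), (z, 38, n), (z, 38, y)}.
Joining (P ⨝ Q) and T on F yields {(t, 15, x, 26, 20), (t, 25, x, 26, 20), (t, 3, x, 26, 20), (t, 33, x, 26, 20), (z, 11, a, 8, 15), (z, 11, n, 24, 10), (z, 11, y, 20, 7), (z, 19, a, 8, 15), (z, 19, n, 24, 10), (z, 19, y, 20, 7), (z, 22, a, 8, 15), (z, 22, n, 24, 10), (z, 22, y, 20, 7), (z, 3, a, 8, 15), (z, 3, n, 24, 10), (z, 3, y, 20, 7), (z, 38, a, 8, 15), (z, 38, n, 24, 10), (z, 38, y, 20, 7)}.
Apply σ_{G = 10}; surviving tuples: {(z, 11, n, 24, 10), (z, 19, n, 24, 10), (z, 22, n, 24, 10), (z, 3, n, 24, 10), (z, 38, n, 24, 10)}
Projecting to G, D, B (4 duplicate(s) eliminated): {(10, 24, z)}

{(10, 24, z)}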